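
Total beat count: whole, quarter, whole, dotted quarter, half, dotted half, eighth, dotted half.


Step by step:
Beat values:
  whole = 4 beats
  quarter = 1 beat
  whole = 4 beats
  dotted quarter = 1.5 beats
  half = 2 beats
  dotted half = 3 beats
  eighth = 0.5 beats
  dotted half = 3 beats
Sum = 4 + 1 + 4 + 1.5 + 2 + 3 + 0.5 + 3
= 19 beats


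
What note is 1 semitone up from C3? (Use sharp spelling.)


Step by step:
C3: chromatic position 0 in octave 3 → absolute = 3×12 + 0 = 36
Transpose up 1: 36 + 1 = 37
37 = 3×12 + 1 → C# in octave 3
Result = C#3


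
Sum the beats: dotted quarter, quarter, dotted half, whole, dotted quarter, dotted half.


Solution.
Beat values:
  dotted quarter = 1.5 beats
  quarter = 1 beat
  dotted half = 3 beats
  whole = 4 beats
  dotted quarter = 1.5 beats
  dotted half = 3 beats
Sum = 1.5 + 1 + 3 + 4 + 1.5 + 3
= 14 beats


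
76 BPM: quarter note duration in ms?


Solution.
One quarter-note beat = 60000 / BPM = 60000 / 76 ms
Duration = 60000 / 76
= 789.5 ms


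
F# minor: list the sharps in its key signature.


Sharp minor keys follow the circle of fifths: A(0), E(1), B(2), F#(3), C#(4), G#(5), D#(6), A#(7)
F# minor has 3 sharps
Order of sharps: F# C# G# D# A# E# B# → first 3: F#, C#, G#
= F#, C#, G#


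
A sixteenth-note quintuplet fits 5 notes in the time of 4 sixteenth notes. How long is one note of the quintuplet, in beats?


Reasoning:
Quintuplet: 5 notes occupy the space of 4 sixteenth notes
Space = 4 × 1/4 = 1 beat
Each quintuplet note = 1 / 5 = 1/5 beats
= 1/5 beats


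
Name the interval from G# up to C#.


Letter names: G → C spans 4 letter names → a 4th
Semitones: G# → C# = 5 half-steps
A 4th of 5 semitones is a perfect 4th
= perfect 4th


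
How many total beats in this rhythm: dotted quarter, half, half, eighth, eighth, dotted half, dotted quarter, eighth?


Solution.
Beat values:
  dotted quarter = 1.5 beats
  half = 2 beats
  half = 2 beats
  eighth = 0.5 beats
  eighth = 0.5 beats
  dotted half = 3 beats
  dotted quarter = 1.5 beats
  eighth = 0.5 beats
Sum = 1.5 + 2 + 2 + 0.5 + 0.5 + 3 + 1.5 + 0.5
= 11.5 beats


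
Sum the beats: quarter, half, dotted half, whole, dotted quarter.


Reasoning:
Beat values:
  quarter = 1 beat
  half = 2 beats
  dotted half = 3 beats
  whole = 4 beats
  dotted quarter = 1.5 beats
Sum = 1 + 2 + 3 + 4 + 1.5
= 11.5 beats


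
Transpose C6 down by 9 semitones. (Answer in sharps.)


Step by step:
C6: chromatic position 0 in octave 6 → absolute = 6×12 + 0 = 72
Transpose down 9: 72 - 9 = 63
63 = 5×12 + 3 → D# in octave 5
Result = D#5


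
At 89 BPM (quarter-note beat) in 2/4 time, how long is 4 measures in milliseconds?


Reasoning:
Quarter-note beat duration = 60000 / 89 ms
Beats per measure (2/4) = 2
One measure = 2 × 60000 / 89 = 120000 / 89 ms
4 measures = 4 × 120000 / 89 = 480000 / 89
= 5393.3 ms


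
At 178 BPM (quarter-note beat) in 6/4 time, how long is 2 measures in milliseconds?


Reasoning:
Quarter-note beat duration = 60000 / 178 ms
Beats per measure (6/4) = 6
One measure = 6 × 60000 / 178 = 360000 / 178 ms
2 measures = 2 × 360000 / 178 = 720000 / 178
= 4044.9 ms


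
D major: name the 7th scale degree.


Let's work it out.
Major scale pattern: W-W-H-W-W-W-H (2-2-1-2-2-2-1 semitones)
Starting from D:
  D + 2 semitones → E
  E + 2 semitones → F#
  F# + 1 semitone → G
  G + 2 semitones → A
  A + 2 semitones → B
  B + 2 semitones → C#
  C# + 1 semitone → D
Scale: D E F# G A B C#
Degree 7 = C#


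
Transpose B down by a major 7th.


Step by step:
major 7th: 7 letter names, 11 semitones
Letter: B - 6 → C
Pitch: B - 11 semitones, spelled as a C → C
= C


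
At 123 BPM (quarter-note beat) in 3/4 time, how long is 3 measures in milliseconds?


Working:
Quarter-note beat duration = 60000 / 123 ms
Beats per measure (3/4) = 3
One measure = 3 × 60000 / 123 = 180000 / 123 ms
3 measures = 3 × 180000 / 123 = 540000 / 123
= 4390.2 ms


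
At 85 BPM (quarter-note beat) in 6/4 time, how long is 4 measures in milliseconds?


Quarter-note beat duration = 60000 / 85 ms
Beats per measure (6/4) = 6
One measure = 6 × 60000 / 85 = 360000 / 85 ms
4 measures = 4 × 360000 / 85 = 1440000 / 85
= 16941.2 ms


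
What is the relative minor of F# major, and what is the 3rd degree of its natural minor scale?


Let's work it out.
The relative minor shares the major's key signature and starts on its 6th degree
6th degree = a major 6th above the tonic; a major 6th above F# is D#
→ relative minor of F# major is D# minor
D# natural minor scale: D# E# F# G# A# B C#
= D# minor; 3rd degree = F#


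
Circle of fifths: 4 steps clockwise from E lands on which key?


Reasoning:
Each clockwise step on the circle of fifths moves up a perfect 5th
From E: E → B → F#/Gb → Db → Ab
= Ab


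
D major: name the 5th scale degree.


Let's work it out.
Major scale pattern: W-W-H-W-W-W-H (2-2-1-2-2-2-1 semitones)
Starting from D:
  D + 2 semitones → E
  E + 2 semitones → F#
  F# + 1 semitone → G
  G + 2 semitones → A
  A + 2 semitones → B
  B + 2 semitones → C#
  C# + 1 semitone → D
Scale: D E F# G A B C#
Degree 5 = A


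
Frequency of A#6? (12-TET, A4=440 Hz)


Working:
f = 440 × 2^(n/12) where n = semitones from A4
A#6: 25 semitones from A4
f = 440 × 2^(25/12)
f = 1864.66 Hz


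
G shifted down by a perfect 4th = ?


Working:
perfect 4th: 4 letter names, 5 semitones
Letter: G - 3 → D
Pitch: G - 5 semitones, spelled as a D → D
= D


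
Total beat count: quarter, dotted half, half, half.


Solution.
Beat values:
  quarter = 1 beat
  dotted half = 3 beats
  half = 2 beats
  half = 2 beats
Sum = 1 + 3 + 2 + 2
= 8 beats


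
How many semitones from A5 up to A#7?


Step by step:
Absolute semitone position = octave×12 + chromatic position
A5: 5×12 + 9 = 69
A#7: 7×12 + 10 = 94
Difference = 94 - 69 = 25
= 25 semitones


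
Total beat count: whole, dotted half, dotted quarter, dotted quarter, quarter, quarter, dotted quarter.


Solution.
Beat values:
  whole = 4 beats
  dotted half = 3 beats
  dotted quarter = 1.5 beats
  dotted quarter = 1.5 beats
  quarter = 1 beat
  quarter = 1 beat
  dotted quarter = 1.5 beats
Sum = 4 + 3 + 1.5 + 1.5 + 1 + 1 + 1.5
= 13.5 beats


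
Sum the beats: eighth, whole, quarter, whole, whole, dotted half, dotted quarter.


Beat values:
  eighth = 0.5 beats
  whole = 4 beats
  quarter = 1 beat
  whole = 4 beats
  whole = 4 beats
  dotted half = 3 beats
  dotted quarter = 1.5 beats
Sum = 0.5 + 4 + 1 + 4 + 4 + 3 + 1.5
= 18 beats


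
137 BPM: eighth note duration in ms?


Working:
One quarter-note beat = 60000 / BPM = 60000 / 137 ms
Eighth note = 1/2 × quarter note
Duration = 1/2 × 60000 / 137 = 30000 / 137
= 219.0 ms


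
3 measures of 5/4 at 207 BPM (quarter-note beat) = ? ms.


Quarter-note beat duration = 60000 / 207 ms
Beats per measure (5/4) = 5
One measure = 5 × 60000 / 207 = 300000 / 207 ms
3 measures = 3 × 300000 / 207 = 900000 / 207
= 4347.8 ms


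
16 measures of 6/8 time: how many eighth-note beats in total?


Solution.
Time signature 6/8: the bottom number 8 means the eighth note gets one count
The top number 6 means 6 eighth-note beats per measure
Total = 6 × 16 measures
= 96 eighth-note beats


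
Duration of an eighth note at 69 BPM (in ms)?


Step by step:
One quarter-note beat = 60000 / BPM = 60000 / 69 ms
Eighth note = 1/2 × quarter note
Duration = 1/2 × 60000 / 69 = 30000 / 69
= 434.8 ms


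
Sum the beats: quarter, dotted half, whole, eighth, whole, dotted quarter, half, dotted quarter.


Beat values:
  quarter = 1 beat
  dotted half = 3 beats
  whole = 4 beats
  eighth = 0.5 beats
  whole = 4 beats
  dotted quarter = 1.5 beats
  half = 2 beats
  dotted quarter = 1.5 beats
Sum = 1 + 3 + 4 + 0.5 + 4 + 1.5 + 2 + 1.5
= 17.5 beats


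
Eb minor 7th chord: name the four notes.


Step by step:
Minor 7th chord = root + minor 3rd + perfect 5th + minor 7th
Seventh chords stack in thirds, so the letter names are E-G-B-D
Root: Eb
Minor 3rd above Eb: Gb
Perfect 5th above Eb: Bb
Minor 7th above Eb: Db
Chord = Eb Gb Bb Db


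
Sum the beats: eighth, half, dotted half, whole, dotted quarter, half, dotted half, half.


Solution.
Beat values:
  eighth = 0.5 beats
  half = 2 beats
  dotted half = 3 beats
  whole = 4 beats
  dotted quarter = 1.5 beats
  half = 2 beats
  dotted half = 3 beats
  half = 2 beats
Sum = 0.5 + 2 + 3 + 4 + 1.5 + 2 + 3 + 2
= 18 beats


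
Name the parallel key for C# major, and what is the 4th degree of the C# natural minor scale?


Reasoning:
Parallel keys share the same tonic but differ in mode
C# major → parallel is C# minor
C# natural minor scale: C# D# E F# G# A B
= C# minor; 4th degree = F#


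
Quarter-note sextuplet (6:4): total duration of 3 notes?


Sextuplet: 6 notes occupy the space of 4 quarter notes
Space = 4 × 1 = 4 beats
Each sextuplet note = 4 / 6 = 2/3 beats
3 notes = 3 × 2/3 = 2
= 2 beats


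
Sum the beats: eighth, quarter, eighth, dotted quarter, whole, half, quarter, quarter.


Solution.
Beat values:
  eighth = 0.5 beats
  quarter = 1 beat
  eighth = 0.5 beats
  dotted quarter = 1.5 beats
  whole = 4 beats
  half = 2 beats
  quarter = 1 beat
  quarter = 1 beat
Sum = 0.5 + 1 + 0.5 + 1.5 + 4 + 2 + 1 + 1
= 11.5 beats


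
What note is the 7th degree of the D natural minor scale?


Let's work it out.
Natural minor scale pattern: W-H-W-W-H-W-W (2-1-2-2-1-2-2 semitones)
Starting from D:
  D + 2 semitones → E
  E + 1 semitone → F
  F + 2 semitones → G
  G + 2 semitones → A
  A + 1 semitone → Bb
  Bb + 2 semitones → C
  C + 2 semitones → D
Scale: D E F G A Bb C
Degree 7 = C


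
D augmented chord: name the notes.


Working:
Augmented triad = root + major 3rd (4 semitones) + augmented 5th (8 semitones)
A triad on D stacks thirds, so the chord tones use letter names D-F-A
Root: D
Major 3rd above D: F#
Augmented 5th above D: A#
Chord = D F# A#


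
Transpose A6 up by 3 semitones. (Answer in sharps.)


A6: chromatic position 9 in octave 6 → absolute = 6×12 + 9 = 81
Transpose up 3: 81 + 3 = 84
84 = 7×12 + 0 → C in octave 7
Result = C7


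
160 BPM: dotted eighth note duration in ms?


One quarter-note beat = 60000 / BPM = 60000 / 160 ms
Dotted eighth note = 3/4 × quarter note
Duration = 3/4 × 60000 / 160 = 45000 / 160
= 281.2 ms


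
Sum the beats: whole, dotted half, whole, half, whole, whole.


Let's work it out.
Beat values:
  whole = 4 beats
  dotted half = 3 beats
  whole = 4 beats
  half = 2 beats
  whole = 4 beats
  whole = 4 beats
Sum = 4 + 3 + 4 + 2 + 4 + 4
= 21 beats


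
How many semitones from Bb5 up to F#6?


Let's work it out.
Absolute semitone position = octave×12 + chromatic position
Bb5: 5×12 + 10 = 70
F#6: 6×12 + 6 = 78
Difference = 78 - 70 = 8
= 8 semitones


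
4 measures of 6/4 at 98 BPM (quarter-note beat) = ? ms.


Let's work it out.
Quarter-note beat duration = 60000 / 98 ms
Beats per measure (6/4) = 6
One measure = 6 × 60000 / 98 = 360000 / 98 ms
4 measures = 4 × 360000 / 98 = 1440000 / 98
= 14693.9 ms


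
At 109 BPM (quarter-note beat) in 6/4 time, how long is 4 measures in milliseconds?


Let's work it out.
Quarter-note beat duration = 60000 / 109 ms
Beats per measure (6/4) = 6
One measure = 6 × 60000 / 109 = 360000 / 109 ms
4 measures = 4 × 360000 / 109 = 1440000 / 109
= 13211.0 ms


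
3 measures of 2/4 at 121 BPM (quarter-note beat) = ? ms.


Working:
Quarter-note beat duration = 60000 / 121 ms
Beats per measure (2/4) = 2
One measure = 2 × 60000 / 121 = 120000 / 121 ms
3 measures = 3 × 120000 / 121 = 360000 / 121
= 2975.2 ms


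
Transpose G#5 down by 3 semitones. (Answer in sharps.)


Working:
G#5: chromatic position 8 in octave 5 → absolute = 5×12 + 8 = 68
Transpose down 3: 68 - 3 = 65
65 = 5×12 + 5 → F in octave 5
Result = F5


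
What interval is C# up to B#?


Let's work it out.
Letter names: C → B spans 7 letter names → a 7th
Semitones: C# → B# = 11 half-steps
A 7th of 11 semitones is a major 7th
= major 7th


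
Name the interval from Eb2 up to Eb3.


Step by step:
Letter names: E → E spans 8 letter names → an octave
Semitones: Eb2 → Eb3 = 12 half-steps
An octave of 12 semitones is a perfect octave
= perfect octave


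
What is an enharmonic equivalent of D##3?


Working:
Enharmonic notes sound the same pitch but are spelled with different letter names
D## and E name the same pitch class
= E3


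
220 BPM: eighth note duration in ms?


Working:
One quarter-note beat = 60000 / BPM = 60000 / 220 ms
Eighth note = 1/2 × quarter note
Duration = 1/2 × 60000 / 220 = 30000 / 220
= 136.4 ms


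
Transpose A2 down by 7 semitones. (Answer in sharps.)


A2: chromatic position 9 in octave 2 → absolute = 2×12 + 9 = 33
Transpose down 7: 33 - 7 = 26
26 = 2×12 + 2 → D in octave 2
Result = D2


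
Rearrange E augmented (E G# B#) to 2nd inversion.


Solution.
Root position: E G# B#
2nd inversion: move root and 3rd up an octave
Bass note: B#
Notes (bottom to top) = B# E G#


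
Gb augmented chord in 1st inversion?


Root position: Gb Bb D
1st inversion: move root up an octave
Bass note: Bb
Notes (bottom to top) = Bb D Gb


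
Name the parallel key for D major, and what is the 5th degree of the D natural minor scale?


Reasoning:
Parallel keys share the same tonic but differ in mode
D major → parallel is D minor
D natural minor scale: D E F G A Bb C
= D minor; 5th degree = A


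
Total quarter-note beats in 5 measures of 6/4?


Solution.
Time signature 6/4: the bottom number 4 means the quarter note gets one count
The top number 6 means 6 quarter-note beats per measure
Total = 6 × 5 measures
= 30 quarter-note beats


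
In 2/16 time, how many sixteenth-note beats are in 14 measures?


Solution.
Time signature 2/16: the bottom number 16 means the sixteenth note gets one count
The top number 2 means 2 sixteenth-note beats per measure
Total = 2 × 14 measures
= 28 sixteenth-note beats


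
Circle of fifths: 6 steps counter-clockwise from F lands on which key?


Reasoning:
Each counter-clockwise step moves down a perfect 5th (= up a perfect 4th)
From F: F → Bb → Eb → Ab → Db → F#/Gb → B
= B


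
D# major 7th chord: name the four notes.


Major 7th chord = root + major 3rd + perfect 5th + major 7th
Seventh chords stack in thirds, so the letter names are D-F-A-C
Root: D#
Major 3rd above D#: F##
Perfect 5th above D#: A#
Major 7th above D#: C##
Chord = D# F## A# C##


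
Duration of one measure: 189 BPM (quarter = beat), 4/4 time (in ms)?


Let's work it out.
Quarter-note beat duration = 60000 / 189 ms
Beats per measure (4/4) = 4
One measure = 4 × 60000 / 189 = 240000 / 189 ms
= 1269.8 ms


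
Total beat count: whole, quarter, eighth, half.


Reasoning:
Beat values:
  whole = 4 beats
  quarter = 1 beat
  eighth = 0.5 beats
  half = 2 beats
Sum = 4 + 1 + 0.5 + 2
= 7.5 beats


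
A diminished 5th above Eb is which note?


Solution.
A 5th spans 5 letter names, so from E we land on B
A diminished 5th = 6 semitones above Eb
Spell B at that pitch: Bbb
= Bbb


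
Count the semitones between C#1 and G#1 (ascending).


Step by step:
Absolute semitone position = octave×12 + chromatic position
C#1: 1×12 + 1 = 13
G#1: 1×12 + 8 = 20
Difference = 20 - 13 = 7
= 7 semitones


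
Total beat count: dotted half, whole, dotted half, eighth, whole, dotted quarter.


Reasoning:
Beat values:
  dotted half = 3 beats
  whole = 4 beats
  dotted half = 3 beats
  eighth = 0.5 beats
  whole = 4 beats
  dotted quarter = 1.5 beats
Sum = 3 + 4 + 3 + 0.5 + 4 + 1.5
= 16 beats


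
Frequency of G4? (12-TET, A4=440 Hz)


Let's work it out.
f = 440 × 2^(n/12) where n = semitones from A4
G4: -2 semitones from A4
f = 440 × 2^(-2/12)
f = 392.00 Hz


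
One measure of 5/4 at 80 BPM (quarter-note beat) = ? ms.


Quarter-note beat duration = 60000 / 80 ms
Beats per measure (5/4) = 5
One measure = 5 × 60000 / 80 = 300000 / 80 ms
= 3750.0 ms


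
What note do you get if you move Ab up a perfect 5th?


Step by step:
perfect 5th: 5 letter names, 7 semitones
Letter: A + 4 → E
Pitch: Ab + 7 semitones, spelled as an E → Eb
= Eb


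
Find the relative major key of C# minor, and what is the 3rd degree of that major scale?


Solution.
The relative major shares the key signature and is a minor 3rd above the minor tonic
A minor 3rd above C# is E
→ relative major of C# minor is E major
E major scale: E F# G# A B C# D#
= E major; 3rd degree = G#


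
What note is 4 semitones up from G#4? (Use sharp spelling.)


G#4: chromatic position 8 in octave 4 → absolute = 4×12 + 8 = 56
Transpose up 4: 56 + 4 = 60
60 = 5×12 + 0 → C in octave 5
Result = C5


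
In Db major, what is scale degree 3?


Step by step:
Major scale pattern: W-W-H-W-W-W-H (2-2-1-2-2-2-1 semitones)
Starting from Db:
  Db + 2 semitones → Eb
  Eb + 2 semitones → F
  F + 1 semitone → Gb
  Gb + 2 semitones → Ab
  Ab + 2 semitones → Bb
  Bb + 2 semitones → C
  C + 1 semitone → Db
Scale: Db Eb F Gb Ab Bb C
Degree 3 = F


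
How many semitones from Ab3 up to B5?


Working:
Absolute semitone position = octave×12 + chromatic position
Ab3: 3×12 + 8 = 44
B5: 5×12 + 11 = 71
Difference = 71 - 44 = 27
= 27 semitones


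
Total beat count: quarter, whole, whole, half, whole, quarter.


Beat values:
  quarter = 1 beat
  whole = 4 beats
  whole = 4 beats
  half = 2 beats
  whole = 4 beats
  quarter = 1 beat
Sum = 1 + 4 + 4 + 2 + 4 + 1
= 16 beats


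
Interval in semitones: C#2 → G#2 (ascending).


Working:
Absolute semitone position = octave×12 + chromatic position
C#2: 2×12 + 1 = 25
G#2: 2×12 + 8 = 32
Difference = 32 - 25 = 7
= 7 semitones


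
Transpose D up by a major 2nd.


major 2nd: 2 letter names, 2 semitones
Letter: D + 1 → E
Pitch: D + 2 semitones, spelled as an E → E
= E


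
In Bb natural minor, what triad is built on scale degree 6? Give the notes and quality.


Step by step:
Bb natural minor scale: Bb C Db Eb F Gb Ab
Diatonic triad on degree 6 stacks scale notes 6, 1, 3: Gb Bb Db
Gb→Bb = 4 semitones; Gb→Db = 7 semitones → major triad
= Gb Bb Db (major)


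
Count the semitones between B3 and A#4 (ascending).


Let's work it out.
Absolute semitone position = octave×12 + chromatic position
B3: 3×12 + 11 = 47
A#4: 4×12 + 10 = 58
Difference = 58 - 47 = 11
= 11 semitones


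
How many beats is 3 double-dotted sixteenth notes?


Let's work it out.
Base sixteenth note = 1/4 beats
Dot 1 adds half the previous value: +1/8
Dot 2 adds half the previous value: +1/16
One double-dotted sixteenth = 1/4 + 1/8 + 1/16 = 7/16
3 of them = 3 × 7/16 = 21/16
= 21/16 beats


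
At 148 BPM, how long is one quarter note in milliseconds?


Solution.
One quarter-note beat = 60000 / BPM = 60000 / 148 ms
Duration = 60000 / 148
= 405.4 ms


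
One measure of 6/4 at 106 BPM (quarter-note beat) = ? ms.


Reasoning:
Quarter-note beat duration = 60000 / 106 ms
Beats per measure (6/4) = 6
One measure = 6 × 60000 / 106 = 360000 / 106 ms
= 3396.2 ms


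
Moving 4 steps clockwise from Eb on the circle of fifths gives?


Working:
Each clockwise step on the circle of fifths moves up a perfect 5th
From Eb: Eb → Bb → F → C → G
= G


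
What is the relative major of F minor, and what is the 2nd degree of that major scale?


Working:
The relative major shares the key signature and is a minor 3rd above the minor tonic
A minor 3rd above F is Ab
→ relative major of F minor is Ab major
Ab major scale: Ab Bb C Db Eb F G
= Ab major; 2nd degree = Bb


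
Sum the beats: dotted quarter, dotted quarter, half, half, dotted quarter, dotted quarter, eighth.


Beat values:
  dotted quarter = 1.5 beats
  dotted quarter = 1.5 beats
  half = 2 beats
  half = 2 beats
  dotted quarter = 1.5 beats
  dotted quarter = 1.5 beats
  eighth = 0.5 beats
Sum = 1.5 + 1.5 + 2 + 2 + 1.5 + 1.5 + 0.5
= 10.5 beats


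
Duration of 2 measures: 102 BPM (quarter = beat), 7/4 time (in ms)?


Reasoning:
Quarter-note beat duration = 60000 / 102 ms
Beats per measure (7/4) = 7
One measure = 7 × 60000 / 102 = 420000 / 102 ms
2 measures = 2 × 420000 / 102 = 840000 / 102
= 8235.3 ms


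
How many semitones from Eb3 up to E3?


Let's work it out.
Absolute semitone position = octave×12 + chromatic position
Eb3: 3×12 + 3 = 39
E3: 3×12 + 4 = 40
Difference = 40 - 39 = 1
= 1 semitone


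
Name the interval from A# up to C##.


Solution.
Letter names: A → C spans 3 letter names → a 3rd
Semitones: A# → C## = 4 half-steps
A 3rd of 4 semitones is a major 3rd
= major 3rd


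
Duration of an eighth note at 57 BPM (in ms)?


Solution.
One quarter-note beat = 60000 / BPM = 60000 / 57 ms
Eighth note = 1/2 × quarter note
Duration = 1/2 × 60000 / 57 = 30000 / 57
= 526.3 ms


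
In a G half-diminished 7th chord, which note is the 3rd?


Working:
Half-diminished 7th chord = root + minor 3rd + diminished 5th + minor 7th
Seventh chords stack in thirds, so the letter names are G-B-D-F
Root: G
Minor 3rd above G: Bb
Diminished 5th above G: Db
Minor 7th above G: F
The 3rd = Bb


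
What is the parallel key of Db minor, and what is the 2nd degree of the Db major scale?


Let's work it out.
Parallel keys share the same tonic but differ in mode
Db minor → parallel is Db major
Db major scale: Db Eb F Gb Ab Bb C
= Db major; 2nd degree = Eb


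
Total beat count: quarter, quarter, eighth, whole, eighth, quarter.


Beat values:
  quarter = 1 beat
  quarter = 1 beat
  eighth = 0.5 beats
  whole = 4 beats
  eighth = 0.5 beats
  quarter = 1 beat
Sum = 1 + 1 + 0.5 + 4 + 0.5 + 1
= 8 beats


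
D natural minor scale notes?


Solution.
Natural minor scale pattern: W-H-W-W-H-W-W (2-1-2-2-1-2-2 semitones)
Starting from D:
  D + 2 semitones → E
  E + 1 semitone → F
  F + 2 semitones → G
  G + 2 semitones → A
  A + 1 semitone → Bb
  Bb + 2 semitones → C
  C + 2 semitones → D
Scale = D E F G A Bb C


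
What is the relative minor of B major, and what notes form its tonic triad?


Working:
The relative minor shares the major's key signature and starts on its 6th degree
6th degree = a major 6th above the tonic; a major 6th above B is G#
→ relative minor of B major is G# minor
Tonic triad of G# minor = root + minor 3rd + perfect 5th = G# B D#
= G# minor; triad = G# B D#


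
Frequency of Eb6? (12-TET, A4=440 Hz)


Solution.
f = 440 × 2^(n/12) where n = semitones from A4
Eb6: 18 semitones from A4
f = 440 × 2^(18/12)
f = 1244.51 Hz


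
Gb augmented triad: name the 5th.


Augmented triad = root + major 3rd (4 semitones) + augmented 5th (8 semitones)
A triad on Gb stacks thirds, so the chord tones use letter names G-B-D
Root: Gb
Major 3rd above Gb: Bb
Augmented 5th above Gb: D
The 5th = D


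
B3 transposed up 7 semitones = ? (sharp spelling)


Let's work it out.
B3: chromatic position 11 in octave 3 → absolute = 3×12 + 11 = 47
Transpose up 7: 47 + 7 = 54
54 = 4×12 + 6 → F# in octave 4
Result = F#4


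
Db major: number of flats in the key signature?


Flat major keys: C(0), F(1), Bb(2), Eb(3), Ab(4), Db(5), Gb(6), Cb(7)
Db major has 5 flats
Order of flats: Bb Eb Ab Db Gb Cb Fb → first 5: Bb, Eb, Ab, Db, Gb
= 5 flats


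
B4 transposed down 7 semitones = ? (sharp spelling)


Solution.
B4: chromatic position 11 in octave 4 → absolute = 4×12 + 11 = 59
Transpose down 7: 59 - 7 = 52
52 = 4×12 + 4 → E in octave 4
Result = E4


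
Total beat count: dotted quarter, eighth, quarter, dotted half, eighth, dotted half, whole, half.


Working:
Beat values:
  dotted quarter = 1.5 beats
  eighth = 0.5 beats
  quarter = 1 beat
  dotted half = 3 beats
  eighth = 0.5 beats
  dotted half = 3 beats
  whole = 4 beats
  half = 2 beats
Sum = 1.5 + 0.5 + 1 + 3 + 0.5 + 3 + 4 + 2
= 15.5 beats


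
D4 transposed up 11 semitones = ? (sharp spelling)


Reasoning:
D4: chromatic position 2 in octave 4 → absolute = 4×12 + 2 = 50
Transpose up 11: 50 + 11 = 61
61 = 5×12 + 1 → C# in octave 5
Result = C#5


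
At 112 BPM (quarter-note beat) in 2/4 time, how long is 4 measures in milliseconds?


Working:
Quarter-note beat duration = 60000 / 112 ms
Beats per measure (2/4) = 2
One measure = 2 × 60000 / 112 = 120000 / 112 ms
4 measures = 4 × 120000 / 112 = 480000 / 112
= 4285.7 ms


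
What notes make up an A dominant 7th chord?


Reasoning:
Dominant 7th chord = root + major 3rd + perfect 5th + minor 7th
Seventh chords stack in thirds, so the letter names are A-C-E-G
Root: A
Major 3rd above A: C#
Perfect 5th above A: E
Minor 7th above A: G
Chord = A C# E G


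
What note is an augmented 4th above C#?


A 4th spans 4 letter names, so from C we land on F
An augmented 4th = 6 semitones above C#
Spell F at that pitch: F##
= F##


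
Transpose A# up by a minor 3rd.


Working:
minor 3rd: 3 letter names, 3 semitones
Letter: A + 2 → C
Pitch: A# + 3 semitones, spelled as a C → C#
= C#


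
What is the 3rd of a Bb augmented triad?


Solution.
Augmented triad = root + major 3rd (4 semitones) + augmented 5th (8 semitones)
A triad on Bb stacks thirds, so the chord tones use letter names B-D-F
Root: Bb
Major 3rd above Bb: D
Augmented 5th above Bb: F#
The 3rd = D


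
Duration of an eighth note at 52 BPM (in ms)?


Working:
One quarter-note beat = 60000 / BPM = 60000 / 52 ms
Eighth note = 1/2 × quarter note
Duration = 1/2 × 60000 / 52 = 30000 / 52
= 576.9 ms


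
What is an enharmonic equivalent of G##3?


Enharmonic notes sound the same pitch but are spelled with different letter names
G## and A name the same pitch class
= A3


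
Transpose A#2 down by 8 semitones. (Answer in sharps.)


Step by step:
A#2: chromatic position 10 in octave 2 → absolute = 2×12 + 10 = 34
Transpose down 8: 34 - 8 = 26
26 = 2×12 + 2 → D in octave 2
Result = D2


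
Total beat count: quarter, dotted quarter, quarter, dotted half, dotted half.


Reasoning:
Beat values:
  quarter = 1 beat
  dotted quarter = 1.5 beats
  quarter = 1 beat
  dotted half = 3 beats
  dotted half = 3 beats
Sum = 1 + 1.5 + 1 + 3 + 3
= 9.5 beats


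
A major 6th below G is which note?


A 6th spans 6 letter names, so from G we land on B
A major 6th = 9 semitones below G
Spell B at that pitch: Bb
= Bb


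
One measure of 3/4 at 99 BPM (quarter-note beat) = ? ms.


Quarter-note beat duration = 60000 / 99 ms
Beats per measure (3/4) = 3
One measure = 3 × 60000 / 99 = 180000 / 99 ms
= 1818.2 ms


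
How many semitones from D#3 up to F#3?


Working:
Absolute semitone position = octave×12 + chromatic position
D#3: 3×12 + 3 = 39
F#3: 3×12 + 6 = 42
Difference = 42 - 39 = 3
= 3 semitones


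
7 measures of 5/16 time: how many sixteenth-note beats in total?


Time signature 5/16: the bottom number 16 means the sixteenth note gets one count
The top number 5 means 5 sixteenth-note beats per measure
Total = 5 × 7 measures
= 35 sixteenth-note beats


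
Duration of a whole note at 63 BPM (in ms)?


Reasoning:
One quarter-note beat = 60000 / BPM = 60000 / 63 ms
Whole note = 4 × quarter note
Duration = 4 × 60000 / 63 = 240000 / 63
= 3809.5 ms


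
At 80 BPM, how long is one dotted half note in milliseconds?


One quarter-note beat = 60000 / BPM = 60000 / 80 ms
Dotted half note = 3 × quarter note
Duration = 3 × 60000 / 80 = 180000 / 80
= 2250.0 ms


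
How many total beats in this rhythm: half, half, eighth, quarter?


Beat values:
  half = 2 beats
  half = 2 beats
  eighth = 0.5 beats
  quarter = 1 beat
Sum = 2 + 2 + 0.5 + 1
= 5.5 beats


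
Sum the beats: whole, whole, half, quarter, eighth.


Let's work it out.
Beat values:
  whole = 4 beats
  whole = 4 beats
  half = 2 beats
  quarter = 1 beat
  eighth = 0.5 beats
Sum = 4 + 4 + 2 + 1 + 0.5
= 11.5 beats


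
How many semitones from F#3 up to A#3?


Reasoning:
Absolute semitone position = octave×12 + chromatic position
F#3: 3×12 + 6 = 42
A#3: 3×12 + 10 = 46
Difference = 46 - 42 = 4
= 4 semitones


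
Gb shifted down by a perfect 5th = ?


Step by step:
perfect 5th: 5 letter names, 7 semitones
Letter: G - 4 → C
Pitch: Gb - 7 semitones, spelled as a C → Cb
= Cb


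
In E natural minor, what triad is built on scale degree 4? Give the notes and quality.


Solution.
E natural minor scale: E F# G A B C D
Diatonic triad on degree 4 stacks scale notes 4, 6, 1: A C E
A→C = 3 semitones; A→E = 7 semitones → minor triad
= A C E (minor)


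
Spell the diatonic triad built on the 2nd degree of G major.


Let's work it out.
G major scale: G A B C D E F#
Diatonic triad on degree 2 stacks scale notes 2, 4, 6: A C E
A→C = 3 semitones; A→E = 7 semitones → minor triad
= A C E (minor)


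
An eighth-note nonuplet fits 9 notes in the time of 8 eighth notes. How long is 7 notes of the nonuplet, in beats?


Working:
Nonuplet: 9 notes occupy the space of 8 eighth notes
Space = 8 × 1/2 = 4 beats
Each nonuplet note = 4 / 9 = 4/9 beats
7 notes = 7 × 4/9 = 28/9
= 28/9 beats


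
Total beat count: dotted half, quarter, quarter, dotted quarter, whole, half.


Let's work it out.
Beat values:
  dotted half = 3 beats
  quarter = 1 beat
  quarter = 1 beat
  dotted quarter = 1.5 beats
  whole = 4 beats
  half = 2 beats
Sum = 3 + 1 + 1 + 1.5 + 4 + 2
= 12.5 beats


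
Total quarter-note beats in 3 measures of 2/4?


Time signature 2/4: the bottom number 4 means the quarter note gets one count
The top number 2 means 2 quarter-note beats per measure
Total = 2 × 3 measures
= 6 quarter-note beats


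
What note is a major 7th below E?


Let's work it out.
A 7th spans 7 letter names, so from E we land on F
A major 7th = 11 semitones below E
Spell F at that pitch: F
= F


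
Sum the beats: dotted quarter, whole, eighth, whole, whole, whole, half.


Solution.
Beat values:
  dotted quarter = 1.5 beats
  whole = 4 beats
  eighth = 0.5 beats
  whole = 4 beats
  whole = 4 beats
  whole = 4 beats
  half = 2 beats
Sum = 1.5 + 4 + 0.5 + 4 + 4 + 4 + 2
= 20 beats


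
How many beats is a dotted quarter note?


Reasoning:
Base quarter note = 1 beat
Dot 1 adds half the previous value: +1/2
One dotted quarter = 1 + 1/2 = 3/2
= 3/2 beats


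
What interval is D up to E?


Letter names: D → E spans 2 letter names → a 2nd
Semitones: D → E = 2 half-steps
A 2nd of 2 semitones is a major 2nd
= major 2nd


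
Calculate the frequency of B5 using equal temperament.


Reasoning:
f = 440 × 2^(n/12) where n = semitones from A4
B5: 14 semitones from A4
f = 440 × 2^(14/12)
f = 987.77 Hz


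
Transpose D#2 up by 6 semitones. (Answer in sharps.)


D#2: chromatic position 3 in octave 2 → absolute = 2×12 + 3 = 27
Transpose up 6: 27 + 6 = 33
33 = 2×12 + 9 → A in octave 2
Result = A2


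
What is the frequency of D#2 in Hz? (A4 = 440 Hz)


Working:
f = 440 × 2^(n/12) where n = semitones from A4
D#2: -30 semitones from A4
f = 440 × 2^(-30/12)
f = 77.78 Hz


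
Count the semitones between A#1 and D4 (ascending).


Solution.
Absolute semitone position = octave×12 + chromatic position
A#1: 1×12 + 10 = 22
D4: 4×12 + 2 = 50
Difference = 50 - 22 = 28
= 28 semitones


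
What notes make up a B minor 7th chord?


Working:
Minor 7th chord = root + minor 3rd + perfect 5th + minor 7th
Seventh chords stack in thirds, so the letter names are B-D-F-A
Root: B
Minor 3rd above B: D
Perfect 5th above B: F#
Minor 7th above B: A
Chord = B D F# A


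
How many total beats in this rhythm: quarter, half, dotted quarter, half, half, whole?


Beat values:
  quarter = 1 beat
  half = 2 beats
  dotted quarter = 1.5 beats
  half = 2 beats
  half = 2 beats
  whole = 4 beats
Sum = 1 + 2 + 1.5 + 2 + 2 + 4
= 12.5 beats


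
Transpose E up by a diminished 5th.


Solution.
diminished 5th: 5 letter names, 6 semitones
Letter: E + 4 → B
Pitch: E + 6 semitones, spelled as a B → Bb
= Bb


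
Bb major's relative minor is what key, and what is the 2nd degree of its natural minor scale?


The relative minor shares the major's key signature and starts on its 6th degree
6th degree = a major 6th above the tonic; a major 6th above Bb is G
→ relative minor of Bb major is G minor
G natural minor scale: G A Bb C D Eb F
= G minor; 2nd degree = A


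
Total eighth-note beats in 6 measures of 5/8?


Reasoning:
Time signature 5/8: the bottom number 8 means the eighth note gets one count
The top number 5 means 5 eighth-note beats per measure
Total = 5 × 6 measures
= 30 eighth-note beats


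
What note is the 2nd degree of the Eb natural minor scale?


Solution.
Natural minor scale pattern: W-H-W-W-H-W-W (2-1-2-2-1-2-2 semitones)
Starting from Eb:
  Eb + 2 semitones → F
  F + 1 semitone → Gb
  Gb + 2 semitones → Ab
  Ab + 2 semitones → Bb
  Bb + 1 semitone → Cb
  Cb + 2 semitones → Db
  Db + 2 semitones → Eb
Scale: Eb F Gb Ab Bb Cb Db
Degree 2 = F


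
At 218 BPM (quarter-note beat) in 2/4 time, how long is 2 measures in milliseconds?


Let's work it out.
Quarter-note beat duration = 60000 / 218 ms
Beats per measure (2/4) = 2
One measure = 2 × 60000 / 218 = 120000 / 218 ms
2 measures = 2 × 120000 / 218 = 240000 / 218
= 1100.9 ms


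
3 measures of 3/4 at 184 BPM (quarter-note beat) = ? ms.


Working:
Quarter-note beat duration = 60000 / 184 ms
Beats per measure (3/4) = 3
One measure = 3 × 60000 / 184 = 180000 / 184 ms
3 measures = 3 × 180000 / 184 = 540000 / 184
= 2934.8 ms


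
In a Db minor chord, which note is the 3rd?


Step by step:
Minor triad = root + minor 3rd (3 semitones) + perfect 5th (7 semitones)
A triad on Db stacks thirds, so the chord tones use letter names D-F-A
Root: Db
Minor 3rd above Db: Fb
Perfect 5th above Db: Ab
The 3rd = Fb


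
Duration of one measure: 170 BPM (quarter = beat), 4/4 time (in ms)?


Step by step:
Quarter-note beat duration = 60000 / 170 ms
Beats per measure (4/4) = 4
One measure = 4 × 60000 / 170 = 240000 / 170 ms
= 1411.8 ms


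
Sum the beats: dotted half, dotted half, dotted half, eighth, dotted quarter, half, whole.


Solution.
Beat values:
  dotted half = 3 beats
  dotted half = 3 beats
  dotted half = 3 beats
  eighth = 0.5 beats
  dotted quarter = 1.5 beats
  half = 2 beats
  whole = 4 beats
Sum = 3 + 3 + 3 + 0.5 + 1.5 + 2 + 4
= 17 beats


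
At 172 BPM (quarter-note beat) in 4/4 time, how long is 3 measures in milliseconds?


Solution.
Quarter-note beat duration = 60000 / 172 ms
Beats per measure (4/4) = 4
One measure = 4 × 60000 / 172 = 240000 / 172 ms
3 measures = 3 × 240000 / 172 = 720000 / 172
= 4186.0 ms


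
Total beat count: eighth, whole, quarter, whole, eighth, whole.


Let's work it out.
Beat values:
  eighth = 0.5 beats
  whole = 4 beats
  quarter = 1 beat
  whole = 4 beats
  eighth = 0.5 beats
  whole = 4 beats
Sum = 0.5 + 4 + 1 + 4 + 0.5 + 4
= 14 beats


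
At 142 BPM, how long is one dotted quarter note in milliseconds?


Reasoning:
One quarter-note beat = 60000 / BPM = 60000 / 142 ms
Dotted quarter note = 3/2 × quarter note
Duration = 3/2 × 60000 / 142 = 90000 / 142
= 633.8 ms


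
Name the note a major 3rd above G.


A 3rd spans 3 letter names, so from G we land on B
A major 3rd = 4 semitones above G
Spell B at that pitch: B
= B


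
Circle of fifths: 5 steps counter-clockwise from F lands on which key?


Each counter-clockwise step moves down a perfect 5th (= up a perfect 4th)
From F: F → Bb → Eb → Ab → Db → F#/Gb
= F#/Gb


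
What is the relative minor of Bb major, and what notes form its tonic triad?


The relative minor shares the major's key signature and starts on its 6th degree
6th degree = a major 6th above the tonic; a major 6th above Bb is G
→ relative minor of Bb major is G minor
Tonic triad of G minor = root + minor 3rd + perfect 5th = G Bb D
= G minor; triad = G Bb D


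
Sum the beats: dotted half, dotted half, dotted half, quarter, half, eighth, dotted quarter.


Beat values:
  dotted half = 3 beats
  dotted half = 3 beats
  dotted half = 3 beats
  quarter = 1 beat
  half = 2 beats
  eighth = 0.5 beats
  dotted quarter = 1.5 beats
Sum = 3 + 3 + 3 + 1 + 2 + 0.5 + 1.5
= 14 beats


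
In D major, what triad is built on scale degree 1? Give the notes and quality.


Reasoning:
D major scale: D E F# G A B C#
Diatonic triad on degree 1 stacks scale notes 1, 3, 5: D F# A
D→F# = 4 semitones; D→A = 7 semitones → major triad
= D F# A (major)


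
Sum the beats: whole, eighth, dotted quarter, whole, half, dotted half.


Beat values:
  whole = 4 beats
  eighth = 0.5 beats
  dotted quarter = 1.5 beats
  whole = 4 beats
  half = 2 beats
  dotted half = 3 beats
Sum = 4 + 0.5 + 1.5 + 4 + 2 + 3
= 15 beats


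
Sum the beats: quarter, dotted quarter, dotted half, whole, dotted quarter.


Solution.
Beat values:
  quarter = 1 beat
  dotted quarter = 1.5 beats
  dotted half = 3 beats
  whole = 4 beats
  dotted quarter = 1.5 beats
Sum = 1 + 1.5 + 3 + 4 + 1.5
= 11 beats


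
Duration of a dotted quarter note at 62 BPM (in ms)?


Solution.
One quarter-note beat = 60000 / BPM = 60000 / 62 ms
Dotted quarter note = 3/2 × quarter note
Duration = 3/2 × 60000 / 62 = 90000 / 62
= 1451.6 ms


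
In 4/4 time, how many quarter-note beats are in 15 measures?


Working:
Time signature 4/4: the bottom number 4 means the quarter note gets one count
The top number 4 means 4 quarter-note beats per measure
Total = 4 × 15 measures
= 60 quarter-note beats


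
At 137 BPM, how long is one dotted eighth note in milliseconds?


Step by step:
One quarter-note beat = 60000 / BPM = 60000 / 137 ms
Dotted eighth note = 3/4 × quarter note
Duration = 3/4 × 60000 / 137 = 45000 / 137
= 328.5 ms


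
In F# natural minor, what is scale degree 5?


Reasoning:
Natural minor scale pattern: W-H-W-W-H-W-W (2-1-2-2-1-2-2 semitones)
Starting from F#:
  F# + 2 semitones → G#
  G# + 1 semitone → A
  A + 2 semitones → B
  B + 2 semitones → C#
  C# + 1 semitone → D
  D + 2 semitones → E
  E + 2 semitones → F#
Scale: F# G# A B C# D E
Degree 5 = C#


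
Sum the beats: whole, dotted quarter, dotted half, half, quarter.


Step by step:
Beat values:
  whole = 4 beats
  dotted quarter = 1.5 beats
  dotted half = 3 beats
  half = 2 beats
  quarter = 1 beat
Sum = 4 + 1.5 + 3 + 2 + 1
= 11.5 beats


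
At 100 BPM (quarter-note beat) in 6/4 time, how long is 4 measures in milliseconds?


Working:
Quarter-note beat duration = 60000 / 100 ms
Beats per measure (6/4) = 6
One measure = 6 × 60000 / 100 = 360000 / 100 ms
4 measures = 4 × 360000 / 100 = 1440000 / 100
= 14400.0 ms


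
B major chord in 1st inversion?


Solution.
Root position: B D# F#
1st inversion: move root up an octave
Bass note: D#
Notes (bottom to top) = D# F# B


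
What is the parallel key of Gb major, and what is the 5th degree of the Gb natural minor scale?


Parallel keys share the same tonic but differ in mode
Gb major → parallel is Gb minor
Gb natural minor scale: Gb Ab Bbb Cb Db Ebb Fb
= Gb minor; 5th degree = Db


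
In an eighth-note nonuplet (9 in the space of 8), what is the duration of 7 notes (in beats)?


Nonuplet: 9 notes occupy the space of 8 eighth notes
Space = 8 × 1/2 = 4 beats
Each nonuplet note = 4 / 9 = 4/9 beats
7 notes = 7 × 4/9 = 28/9
= 28/9 beats


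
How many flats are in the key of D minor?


Flat minor keys: A(0), D(1), G(2), C(3), F(4), Bb(5), Eb(6), Ab(7)
D minor has 1 flat
Order of flats: Bb Eb Ab Db Gb Cb Fb → first 1: Bb
= 1 flat


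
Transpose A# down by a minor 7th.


Let's work it out.
minor 7th: 7 letter names, 10 semitones
Letter: A - 6 → B
Pitch: A# - 10 semitones, spelled as a B → B#
= B#
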